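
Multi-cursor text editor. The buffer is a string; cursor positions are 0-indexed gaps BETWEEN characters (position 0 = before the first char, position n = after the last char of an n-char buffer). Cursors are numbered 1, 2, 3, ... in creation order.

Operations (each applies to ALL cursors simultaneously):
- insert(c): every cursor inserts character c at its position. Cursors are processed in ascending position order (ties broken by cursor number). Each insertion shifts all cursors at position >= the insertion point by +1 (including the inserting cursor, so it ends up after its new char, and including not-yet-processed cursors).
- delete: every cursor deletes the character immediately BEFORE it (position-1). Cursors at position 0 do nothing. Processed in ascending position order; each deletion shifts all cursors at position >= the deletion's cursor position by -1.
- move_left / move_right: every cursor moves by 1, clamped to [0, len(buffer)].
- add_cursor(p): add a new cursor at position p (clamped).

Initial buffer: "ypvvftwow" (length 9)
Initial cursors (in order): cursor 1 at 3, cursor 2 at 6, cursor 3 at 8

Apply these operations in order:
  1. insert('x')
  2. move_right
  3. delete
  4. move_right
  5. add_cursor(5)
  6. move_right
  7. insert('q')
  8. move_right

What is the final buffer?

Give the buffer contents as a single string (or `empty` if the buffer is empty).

Answer: ypvxftqqxoxqq

Derivation:
After op 1 (insert('x')): buffer="ypvxvftxwoxw" (len 12), cursors c1@4 c2@8 c3@11, authorship ...1...2..3.
After op 2 (move_right): buffer="ypvxvftxwoxw" (len 12), cursors c1@5 c2@9 c3@12, authorship ...1...2..3.
After op 3 (delete): buffer="ypvxftxox" (len 9), cursors c1@4 c2@7 c3@9, authorship ...1..2.3
After op 4 (move_right): buffer="ypvxftxox" (len 9), cursors c1@5 c2@8 c3@9, authorship ...1..2.3
After op 5 (add_cursor(5)): buffer="ypvxftxox" (len 9), cursors c1@5 c4@5 c2@8 c3@9, authorship ...1..2.3
After op 6 (move_right): buffer="ypvxftxox" (len 9), cursors c1@6 c4@6 c2@9 c3@9, authorship ...1..2.3
After op 7 (insert('q')): buffer="ypvxftqqxoxqq" (len 13), cursors c1@8 c4@8 c2@13 c3@13, authorship ...1..142.323
After op 8 (move_right): buffer="ypvxftqqxoxqq" (len 13), cursors c1@9 c4@9 c2@13 c3@13, authorship ...1..142.323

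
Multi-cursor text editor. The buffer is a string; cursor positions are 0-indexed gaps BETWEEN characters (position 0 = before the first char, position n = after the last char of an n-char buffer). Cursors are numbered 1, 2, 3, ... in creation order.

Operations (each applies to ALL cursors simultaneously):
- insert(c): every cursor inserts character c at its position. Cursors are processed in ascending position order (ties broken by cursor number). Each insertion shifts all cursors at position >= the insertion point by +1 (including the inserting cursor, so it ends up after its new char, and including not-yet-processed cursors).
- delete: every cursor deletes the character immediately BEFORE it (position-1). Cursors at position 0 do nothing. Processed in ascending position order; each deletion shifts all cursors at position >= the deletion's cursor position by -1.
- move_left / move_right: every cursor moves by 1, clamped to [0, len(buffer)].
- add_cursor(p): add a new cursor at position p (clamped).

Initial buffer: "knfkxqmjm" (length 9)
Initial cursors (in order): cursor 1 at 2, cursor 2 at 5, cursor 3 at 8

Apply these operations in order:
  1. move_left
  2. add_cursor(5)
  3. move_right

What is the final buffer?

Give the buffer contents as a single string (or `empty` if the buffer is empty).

After op 1 (move_left): buffer="knfkxqmjm" (len 9), cursors c1@1 c2@4 c3@7, authorship .........
After op 2 (add_cursor(5)): buffer="knfkxqmjm" (len 9), cursors c1@1 c2@4 c4@5 c3@7, authorship .........
After op 3 (move_right): buffer="knfkxqmjm" (len 9), cursors c1@2 c2@5 c4@6 c3@8, authorship .........

Answer: knfkxqmjm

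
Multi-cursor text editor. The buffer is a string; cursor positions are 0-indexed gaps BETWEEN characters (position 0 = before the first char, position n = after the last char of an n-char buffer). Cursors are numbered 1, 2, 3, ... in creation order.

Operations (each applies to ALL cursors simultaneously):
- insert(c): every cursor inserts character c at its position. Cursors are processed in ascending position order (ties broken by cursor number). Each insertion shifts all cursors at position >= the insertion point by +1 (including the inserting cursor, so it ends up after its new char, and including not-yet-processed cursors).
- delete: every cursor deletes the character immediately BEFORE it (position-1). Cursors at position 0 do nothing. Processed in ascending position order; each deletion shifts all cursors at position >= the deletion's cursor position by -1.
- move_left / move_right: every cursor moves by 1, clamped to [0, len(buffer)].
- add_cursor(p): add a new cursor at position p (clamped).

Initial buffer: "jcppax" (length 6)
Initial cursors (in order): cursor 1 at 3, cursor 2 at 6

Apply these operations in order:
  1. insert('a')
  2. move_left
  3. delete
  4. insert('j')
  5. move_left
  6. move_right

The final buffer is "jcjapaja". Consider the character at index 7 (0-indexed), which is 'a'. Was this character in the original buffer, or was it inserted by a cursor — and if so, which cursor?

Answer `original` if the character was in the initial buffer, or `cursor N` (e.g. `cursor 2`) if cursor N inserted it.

After op 1 (insert('a')): buffer="jcpapaxa" (len 8), cursors c1@4 c2@8, authorship ...1...2
After op 2 (move_left): buffer="jcpapaxa" (len 8), cursors c1@3 c2@7, authorship ...1...2
After op 3 (delete): buffer="jcapaa" (len 6), cursors c1@2 c2@5, authorship ..1..2
After op 4 (insert('j')): buffer="jcjapaja" (len 8), cursors c1@3 c2@7, authorship ..11..22
After op 5 (move_left): buffer="jcjapaja" (len 8), cursors c1@2 c2@6, authorship ..11..22
After op 6 (move_right): buffer="jcjapaja" (len 8), cursors c1@3 c2@7, authorship ..11..22
Authorship (.=original, N=cursor N): . . 1 1 . . 2 2
Index 7: author = 2

Answer: cursor 2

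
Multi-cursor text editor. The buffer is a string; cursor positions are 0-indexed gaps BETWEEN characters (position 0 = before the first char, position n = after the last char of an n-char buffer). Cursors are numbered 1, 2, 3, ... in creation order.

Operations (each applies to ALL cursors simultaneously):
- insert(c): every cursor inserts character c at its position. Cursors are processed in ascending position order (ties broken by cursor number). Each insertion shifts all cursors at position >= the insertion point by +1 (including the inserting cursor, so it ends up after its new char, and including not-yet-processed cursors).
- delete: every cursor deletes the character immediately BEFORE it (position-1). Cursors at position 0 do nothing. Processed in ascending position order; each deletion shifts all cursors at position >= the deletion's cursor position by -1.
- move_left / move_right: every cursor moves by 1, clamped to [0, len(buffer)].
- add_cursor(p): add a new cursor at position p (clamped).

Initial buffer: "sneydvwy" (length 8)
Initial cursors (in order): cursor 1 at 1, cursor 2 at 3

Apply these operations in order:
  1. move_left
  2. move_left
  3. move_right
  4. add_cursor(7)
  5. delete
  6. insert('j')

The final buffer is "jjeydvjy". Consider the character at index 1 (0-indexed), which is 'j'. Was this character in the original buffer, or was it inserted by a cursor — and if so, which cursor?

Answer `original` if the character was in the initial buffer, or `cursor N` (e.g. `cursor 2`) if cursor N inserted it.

Answer: cursor 2

Derivation:
After op 1 (move_left): buffer="sneydvwy" (len 8), cursors c1@0 c2@2, authorship ........
After op 2 (move_left): buffer="sneydvwy" (len 8), cursors c1@0 c2@1, authorship ........
After op 3 (move_right): buffer="sneydvwy" (len 8), cursors c1@1 c2@2, authorship ........
After op 4 (add_cursor(7)): buffer="sneydvwy" (len 8), cursors c1@1 c2@2 c3@7, authorship ........
After op 5 (delete): buffer="eydvy" (len 5), cursors c1@0 c2@0 c3@4, authorship .....
After op 6 (insert('j')): buffer="jjeydvjy" (len 8), cursors c1@2 c2@2 c3@7, authorship 12....3.
Authorship (.=original, N=cursor N): 1 2 . . . . 3 .
Index 1: author = 2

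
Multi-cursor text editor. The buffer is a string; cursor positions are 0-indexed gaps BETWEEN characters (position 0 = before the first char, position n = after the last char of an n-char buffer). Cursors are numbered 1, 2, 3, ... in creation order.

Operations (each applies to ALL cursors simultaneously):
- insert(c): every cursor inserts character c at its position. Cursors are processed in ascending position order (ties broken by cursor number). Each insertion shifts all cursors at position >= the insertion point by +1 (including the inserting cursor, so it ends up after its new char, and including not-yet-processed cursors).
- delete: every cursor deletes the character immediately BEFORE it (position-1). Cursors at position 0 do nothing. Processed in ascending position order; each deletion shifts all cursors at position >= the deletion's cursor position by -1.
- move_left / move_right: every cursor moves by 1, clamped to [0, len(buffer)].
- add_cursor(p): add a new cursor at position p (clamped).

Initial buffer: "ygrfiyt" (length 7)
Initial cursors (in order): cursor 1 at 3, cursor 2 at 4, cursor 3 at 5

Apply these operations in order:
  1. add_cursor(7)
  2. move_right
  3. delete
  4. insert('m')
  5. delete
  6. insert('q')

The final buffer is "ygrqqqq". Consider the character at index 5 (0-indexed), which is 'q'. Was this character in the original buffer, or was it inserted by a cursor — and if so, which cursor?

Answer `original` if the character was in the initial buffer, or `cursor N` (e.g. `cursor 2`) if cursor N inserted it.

Answer: cursor 3

Derivation:
After op 1 (add_cursor(7)): buffer="ygrfiyt" (len 7), cursors c1@3 c2@4 c3@5 c4@7, authorship .......
After op 2 (move_right): buffer="ygrfiyt" (len 7), cursors c1@4 c2@5 c3@6 c4@7, authorship .......
After op 3 (delete): buffer="ygr" (len 3), cursors c1@3 c2@3 c3@3 c4@3, authorship ...
After op 4 (insert('m')): buffer="ygrmmmm" (len 7), cursors c1@7 c2@7 c3@7 c4@7, authorship ...1234
After op 5 (delete): buffer="ygr" (len 3), cursors c1@3 c2@3 c3@3 c4@3, authorship ...
After op 6 (insert('q')): buffer="ygrqqqq" (len 7), cursors c1@7 c2@7 c3@7 c4@7, authorship ...1234
Authorship (.=original, N=cursor N): . . . 1 2 3 4
Index 5: author = 3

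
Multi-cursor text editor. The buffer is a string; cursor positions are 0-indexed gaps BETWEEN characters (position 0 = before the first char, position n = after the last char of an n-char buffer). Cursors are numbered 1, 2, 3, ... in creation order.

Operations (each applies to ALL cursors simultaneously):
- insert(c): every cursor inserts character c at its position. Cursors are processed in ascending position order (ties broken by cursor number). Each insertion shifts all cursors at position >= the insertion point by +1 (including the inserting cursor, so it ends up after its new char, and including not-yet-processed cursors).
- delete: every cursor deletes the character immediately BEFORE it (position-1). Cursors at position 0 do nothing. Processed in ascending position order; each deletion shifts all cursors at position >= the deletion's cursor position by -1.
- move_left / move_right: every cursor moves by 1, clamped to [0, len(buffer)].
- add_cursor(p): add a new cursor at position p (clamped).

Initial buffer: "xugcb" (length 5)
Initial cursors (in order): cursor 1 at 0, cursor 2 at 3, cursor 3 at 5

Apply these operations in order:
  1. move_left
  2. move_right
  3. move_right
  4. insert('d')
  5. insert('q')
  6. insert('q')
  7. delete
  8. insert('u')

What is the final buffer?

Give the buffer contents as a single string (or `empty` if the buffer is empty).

Answer: xudqugcdqubdqu

Derivation:
After op 1 (move_left): buffer="xugcb" (len 5), cursors c1@0 c2@2 c3@4, authorship .....
After op 2 (move_right): buffer="xugcb" (len 5), cursors c1@1 c2@3 c3@5, authorship .....
After op 3 (move_right): buffer="xugcb" (len 5), cursors c1@2 c2@4 c3@5, authorship .....
After op 4 (insert('d')): buffer="xudgcdbd" (len 8), cursors c1@3 c2@6 c3@8, authorship ..1..2.3
After op 5 (insert('q')): buffer="xudqgcdqbdq" (len 11), cursors c1@4 c2@8 c3@11, authorship ..11..22.33
After op 6 (insert('q')): buffer="xudqqgcdqqbdqq" (len 14), cursors c1@5 c2@10 c3@14, authorship ..111..222.333
After op 7 (delete): buffer="xudqgcdqbdq" (len 11), cursors c1@4 c2@8 c3@11, authorship ..11..22.33
After op 8 (insert('u')): buffer="xudqugcdqubdqu" (len 14), cursors c1@5 c2@10 c3@14, authorship ..111..222.333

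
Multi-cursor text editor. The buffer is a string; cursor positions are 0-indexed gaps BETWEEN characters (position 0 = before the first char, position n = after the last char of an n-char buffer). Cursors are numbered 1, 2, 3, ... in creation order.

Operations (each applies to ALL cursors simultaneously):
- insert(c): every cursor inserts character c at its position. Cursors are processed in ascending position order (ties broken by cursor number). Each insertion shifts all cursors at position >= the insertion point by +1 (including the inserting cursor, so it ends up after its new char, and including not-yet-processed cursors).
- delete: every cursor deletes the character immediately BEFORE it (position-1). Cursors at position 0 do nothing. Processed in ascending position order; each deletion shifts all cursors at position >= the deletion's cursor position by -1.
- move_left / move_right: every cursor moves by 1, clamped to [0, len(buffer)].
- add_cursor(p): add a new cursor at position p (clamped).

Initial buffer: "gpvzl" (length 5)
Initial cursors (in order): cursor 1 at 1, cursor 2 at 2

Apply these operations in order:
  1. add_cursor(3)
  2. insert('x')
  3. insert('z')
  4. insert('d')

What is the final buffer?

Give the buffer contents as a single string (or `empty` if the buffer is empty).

Answer: gxzdpxzdvxzdzl

Derivation:
After op 1 (add_cursor(3)): buffer="gpvzl" (len 5), cursors c1@1 c2@2 c3@3, authorship .....
After op 2 (insert('x')): buffer="gxpxvxzl" (len 8), cursors c1@2 c2@4 c3@6, authorship .1.2.3..
After op 3 (insert('z')): buffer="gxzpxzvxzzl" (len 11), cursors c1@3 c2@6 c3@9, authorship .11.22.33..
After op 4 (insert('d')): buffer="gxzdpxzdvxzdzl" (len 14), cursors c1@4 c2@8 c3@12, authorship .111.222.333..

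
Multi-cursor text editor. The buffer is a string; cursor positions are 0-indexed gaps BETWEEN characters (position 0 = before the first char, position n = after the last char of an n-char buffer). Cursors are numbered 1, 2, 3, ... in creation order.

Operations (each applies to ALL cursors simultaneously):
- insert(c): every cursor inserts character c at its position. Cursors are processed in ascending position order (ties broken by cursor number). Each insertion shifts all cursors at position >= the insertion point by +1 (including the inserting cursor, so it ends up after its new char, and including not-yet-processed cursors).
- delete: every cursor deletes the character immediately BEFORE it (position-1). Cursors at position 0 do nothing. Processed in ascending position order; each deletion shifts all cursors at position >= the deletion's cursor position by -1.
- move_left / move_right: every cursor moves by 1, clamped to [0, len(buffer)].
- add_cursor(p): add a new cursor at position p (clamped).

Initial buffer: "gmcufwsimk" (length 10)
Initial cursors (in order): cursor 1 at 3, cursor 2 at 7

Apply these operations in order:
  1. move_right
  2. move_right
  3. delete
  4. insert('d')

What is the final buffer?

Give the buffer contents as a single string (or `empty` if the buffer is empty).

After op 1 (move_right): buffer="gmcufwsimk" (len 10), cursors c1@4 c2@8, authorship ..........
After op 2 (move_right): buffer="gmcufwsimk" (len 10), cursors c1@5 c2@9, authorship ..........
After op 3 (delete): buffer="gmcuwsik" (len 8), cursors c1@4 c2@7, authorship ........
After op 4 (insert('d')): buffer="gmcudwsidk" (len 10), cursors c1@5 c2@9, authorship ....1...2.

Answer: gmcudwsidk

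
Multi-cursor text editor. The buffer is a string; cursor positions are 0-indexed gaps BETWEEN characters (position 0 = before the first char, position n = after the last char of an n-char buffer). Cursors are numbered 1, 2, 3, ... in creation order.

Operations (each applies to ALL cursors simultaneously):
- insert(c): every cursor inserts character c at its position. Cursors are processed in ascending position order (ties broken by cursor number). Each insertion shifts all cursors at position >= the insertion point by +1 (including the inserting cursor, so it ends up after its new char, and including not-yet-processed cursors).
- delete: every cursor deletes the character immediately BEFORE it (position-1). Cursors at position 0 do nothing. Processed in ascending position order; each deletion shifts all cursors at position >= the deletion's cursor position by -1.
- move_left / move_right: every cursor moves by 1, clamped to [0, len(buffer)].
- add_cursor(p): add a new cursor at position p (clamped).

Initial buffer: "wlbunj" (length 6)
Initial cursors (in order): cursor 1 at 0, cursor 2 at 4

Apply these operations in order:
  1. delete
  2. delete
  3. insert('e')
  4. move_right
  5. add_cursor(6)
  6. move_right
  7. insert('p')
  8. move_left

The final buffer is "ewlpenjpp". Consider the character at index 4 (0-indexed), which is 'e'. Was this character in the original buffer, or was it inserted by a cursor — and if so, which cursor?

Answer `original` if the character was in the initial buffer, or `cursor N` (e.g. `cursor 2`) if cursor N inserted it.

After op 1 (delete): buffer="wlbnj" (len 5), cursors c1@0 c2@3, authorship .....
After op 2 (delete): buffer="wlnj" (len 4), cursors c1@0 c2@2, authorship ....
After op 3 (insert('e')): buffer="ewlenj" (len 6), cursors c1@1 c2@4, authorship 1..2..
After op 4 (move_right): buffer="ewlenj" (len 6), cursors c1@2 c2@5, authorship 1..2..
After op 5 (add_cursor(6)): buffer="ewlenj" (len 6), cursors c1@2 c2@5 c3@6, authorship 1..2..
After op 6 (move_right): buffer="ewlenj" (len 6), cursors c1@3 c2@6 c3@6, authorship 1..2..
After op 7 (insert('p')): buffer="ewlpenjpp" (len 9), cursors c1@4 c2@9 c3@9, authorship 1..12..23
After op 8 (move_left): buffer="ewlpenjpp" (len 9), cursors c1@3 c2@8 c3@8, authorship 1..12..23
Authorship (.=original, N=cursor N): 1 . . 1 2 . . 2 3
Index 4: author = 2

Answer: cursor 2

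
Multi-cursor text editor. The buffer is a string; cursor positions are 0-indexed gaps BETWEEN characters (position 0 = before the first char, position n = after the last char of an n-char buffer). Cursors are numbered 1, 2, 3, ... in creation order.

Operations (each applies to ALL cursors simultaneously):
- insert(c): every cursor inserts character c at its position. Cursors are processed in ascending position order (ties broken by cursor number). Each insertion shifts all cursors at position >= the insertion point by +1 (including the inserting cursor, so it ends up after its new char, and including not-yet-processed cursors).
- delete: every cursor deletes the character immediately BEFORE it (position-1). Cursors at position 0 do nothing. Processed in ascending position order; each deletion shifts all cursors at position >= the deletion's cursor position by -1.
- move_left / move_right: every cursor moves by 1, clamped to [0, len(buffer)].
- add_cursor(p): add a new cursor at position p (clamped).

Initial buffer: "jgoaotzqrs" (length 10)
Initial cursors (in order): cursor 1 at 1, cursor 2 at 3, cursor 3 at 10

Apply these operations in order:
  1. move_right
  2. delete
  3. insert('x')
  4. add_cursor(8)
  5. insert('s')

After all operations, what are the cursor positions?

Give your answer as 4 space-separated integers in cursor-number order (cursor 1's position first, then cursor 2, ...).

Answer: 3 6 14 11

Derivation:
After op 1 (move_right): buffer="jgoaotzqrs" (len 10), cursors c1@2 c2@4 c3@10, authorship ..........
After op 2 (delete): buffer="jootzqr" (len 7), cursors c1@1 c2@2 c3@7, authorship .......
After op 3 (insert('x')): buffer="jxoxotzqrx" (len 10), cursors c1@2 c2@4 c3@10, authorship .1.2.....3
After op 4 (add_cursor(8)): buffer="jxoxotzqrx" (len 10), cursors c1@2 c2@4 c4@8 c3@10, authorship .1.2.....3
After op 5 (insert('s')): buffer="jxsoxsotzqsrxs" (len 14), cursors c1@3 c2@6 c4@11 c3@14, authorship .11.22....4.33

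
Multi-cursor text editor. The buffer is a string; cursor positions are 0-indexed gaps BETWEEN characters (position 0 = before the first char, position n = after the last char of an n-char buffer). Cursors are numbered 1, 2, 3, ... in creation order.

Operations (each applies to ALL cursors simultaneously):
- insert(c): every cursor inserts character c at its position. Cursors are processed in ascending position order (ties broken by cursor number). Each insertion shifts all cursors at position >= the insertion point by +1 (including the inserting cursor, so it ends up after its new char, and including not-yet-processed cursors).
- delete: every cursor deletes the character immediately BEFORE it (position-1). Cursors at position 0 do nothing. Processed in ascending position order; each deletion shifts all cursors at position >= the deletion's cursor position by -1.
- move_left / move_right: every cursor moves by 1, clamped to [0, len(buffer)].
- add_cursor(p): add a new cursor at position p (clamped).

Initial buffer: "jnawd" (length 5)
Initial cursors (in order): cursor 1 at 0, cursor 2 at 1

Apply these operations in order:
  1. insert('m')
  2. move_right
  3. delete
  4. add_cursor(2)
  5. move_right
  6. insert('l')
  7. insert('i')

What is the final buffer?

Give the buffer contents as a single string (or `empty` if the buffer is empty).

Answer: mmlialliiwd

Derivation:
After op 1 (insert('m')): buffer="mjmnawd" (len 7), cursors c1@1 c2@3, authorship 1.2....
After op 2 (move_right): buffer="mjmnawd" (len 7), cursors c1@2 c2@4, authorship 1.2....
After op 3 (delete): buffer="mmawd" (len 5), cursors c1@1 c2@2, authorship 12...
After op 4 (add_cursor(2)): buffer="mmawd" (len 5), cursors c1@1 c2@2 c3@2, authorship 12...
After op 5 (move_right): buffer="mmawd" (len 5), cursors c1@2 c2@3 c3@3, authorship 12...
After op 6 (insert('l')): buffer="mmlallwd" (len 8), cursors c1@3 c2@6 c3@6, authorship 121.23..
After op 7 (insert('i')): buffer="mmlialliiwd" (len 11), cursors c1@4 c2@9 c3@9, authorship 1211.2323..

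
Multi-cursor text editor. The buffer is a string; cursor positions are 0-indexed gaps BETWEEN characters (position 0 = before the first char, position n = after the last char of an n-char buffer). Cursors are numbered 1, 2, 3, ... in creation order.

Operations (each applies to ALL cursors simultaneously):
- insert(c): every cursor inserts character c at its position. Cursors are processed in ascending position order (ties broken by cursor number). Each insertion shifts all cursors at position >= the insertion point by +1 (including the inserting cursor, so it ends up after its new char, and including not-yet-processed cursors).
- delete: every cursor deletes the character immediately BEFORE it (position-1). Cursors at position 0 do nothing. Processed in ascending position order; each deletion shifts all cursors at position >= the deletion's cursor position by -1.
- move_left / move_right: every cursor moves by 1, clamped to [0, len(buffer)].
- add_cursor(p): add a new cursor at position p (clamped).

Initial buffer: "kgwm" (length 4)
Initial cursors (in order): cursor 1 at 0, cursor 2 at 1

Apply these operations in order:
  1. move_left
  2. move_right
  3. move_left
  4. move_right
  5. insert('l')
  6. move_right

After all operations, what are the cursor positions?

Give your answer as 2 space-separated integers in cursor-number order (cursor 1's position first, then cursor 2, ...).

After op 1 (move_left): buffer="kgwm" (len 4), cursors c1@0 c2@0, authorship ....
After op 2 (move_right): buffer="kgwm" (len 4), cursors c1@1 c2@1, authorship ....
After op 3 (move_left): buffer="kgwm" (len 4), cursors c1@0 c2@0, authorship ....
After op 4 (move_right): buffer="kgwm" (len 4), cursors c1@1 c2@1, authorship ....
After op 5 (insert('l')): buffer="kllgwm" (len 6), cursors c1@3 c2@3, authorship .12...
After op 6 (move_right): buffer="kllgwm" (len 6), cursors c1@4 c2@4, authorship .12...

Answer: 4 4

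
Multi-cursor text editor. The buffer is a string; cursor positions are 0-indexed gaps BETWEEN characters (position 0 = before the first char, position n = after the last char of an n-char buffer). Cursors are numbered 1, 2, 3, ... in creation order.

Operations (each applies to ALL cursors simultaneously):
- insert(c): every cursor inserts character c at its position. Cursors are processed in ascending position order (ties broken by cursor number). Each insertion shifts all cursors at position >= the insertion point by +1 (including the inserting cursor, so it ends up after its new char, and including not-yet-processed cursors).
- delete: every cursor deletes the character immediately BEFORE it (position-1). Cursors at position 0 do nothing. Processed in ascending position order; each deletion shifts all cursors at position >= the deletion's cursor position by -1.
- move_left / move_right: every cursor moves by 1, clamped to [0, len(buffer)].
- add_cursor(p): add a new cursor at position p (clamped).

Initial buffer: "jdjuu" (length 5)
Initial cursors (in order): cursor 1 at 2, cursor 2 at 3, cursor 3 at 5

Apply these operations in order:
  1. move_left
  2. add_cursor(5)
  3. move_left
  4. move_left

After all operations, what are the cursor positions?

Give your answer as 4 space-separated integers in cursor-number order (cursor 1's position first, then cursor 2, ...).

After op 1 (move_left): buffer="jdjuu" (len 5), cursors c1@1 c2@2 c3@4, authorship .....
After op 2 (add_cursor(5)): buffer="jdjuu" (len 5), cursors c1@1 c2@2 c3@4 c4@5, authorship .....
After op 3 (move_left): buffer="jdjuu" (len 5), cursors c1@0 c2@1 c3@3 c4@4, authorship .....
After op 4 (move_left): buffer="jdjuu" (len 5), cursors c1@0 c2@0 c3@2 c4@3, authorship .....

Answer: 0 0 2 3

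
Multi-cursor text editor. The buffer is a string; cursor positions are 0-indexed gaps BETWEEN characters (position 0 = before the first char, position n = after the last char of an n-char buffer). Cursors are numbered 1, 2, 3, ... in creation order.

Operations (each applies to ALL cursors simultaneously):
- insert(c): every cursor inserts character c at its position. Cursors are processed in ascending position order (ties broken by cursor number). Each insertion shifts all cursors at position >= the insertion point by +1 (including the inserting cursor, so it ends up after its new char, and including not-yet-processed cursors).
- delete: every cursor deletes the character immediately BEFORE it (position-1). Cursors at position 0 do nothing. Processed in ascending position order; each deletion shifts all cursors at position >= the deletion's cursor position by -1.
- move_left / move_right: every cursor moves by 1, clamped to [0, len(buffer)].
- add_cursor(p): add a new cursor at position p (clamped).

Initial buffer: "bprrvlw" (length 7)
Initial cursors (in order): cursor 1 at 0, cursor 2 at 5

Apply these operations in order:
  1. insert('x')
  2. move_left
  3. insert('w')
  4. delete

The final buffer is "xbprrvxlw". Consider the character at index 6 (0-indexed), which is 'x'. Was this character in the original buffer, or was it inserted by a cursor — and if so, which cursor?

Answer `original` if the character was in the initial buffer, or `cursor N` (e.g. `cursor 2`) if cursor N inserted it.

Answer: cursor 2

Derivation:
After op 1 (insert('x')): buffer="xbprrvxlw" (len 9), cursors c1@1 c2@7, authorship 1.....2..
After op 2 (move_left): buffer="xbprrvxlw" (len 9), cursors c1@0 c2@6, authorship 1.....2..
After op 3 (insert('w')): buffer="wxbprrvwxlw" (len 11), cursors c1@1 c2@8, authorship 11.....22..
After op 4 (delete): buffer="xbprrvxlw" (len 9), cursors c1@0 c2@6, authorship 1.....2..
Authorship (.=original, N=cursor N): 1 . . . . . 2 . .
Index 6: author = 2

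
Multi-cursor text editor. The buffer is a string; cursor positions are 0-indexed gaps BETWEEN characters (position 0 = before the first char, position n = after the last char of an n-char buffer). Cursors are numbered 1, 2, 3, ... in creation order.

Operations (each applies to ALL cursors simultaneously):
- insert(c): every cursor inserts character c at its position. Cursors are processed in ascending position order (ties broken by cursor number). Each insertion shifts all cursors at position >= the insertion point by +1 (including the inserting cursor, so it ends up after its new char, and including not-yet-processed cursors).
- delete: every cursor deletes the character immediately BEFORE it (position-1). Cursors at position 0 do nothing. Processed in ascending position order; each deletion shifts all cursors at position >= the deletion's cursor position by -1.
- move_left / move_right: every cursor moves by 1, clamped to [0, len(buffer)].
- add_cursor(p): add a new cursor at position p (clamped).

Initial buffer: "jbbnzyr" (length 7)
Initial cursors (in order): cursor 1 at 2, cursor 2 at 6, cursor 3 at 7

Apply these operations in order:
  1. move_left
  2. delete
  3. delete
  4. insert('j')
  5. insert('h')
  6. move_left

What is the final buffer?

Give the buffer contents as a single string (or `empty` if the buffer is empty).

After op 1 (move_left): buffer="jbbnzyr" (len 7), cursors c1@1 c2@5 c3@6, authorship .......
After op 2 (delete): buffer="bbnr" (len 4), cursors c1@0 c2@3 c3@3, authorship ....
After op 3 (delete): buffer="br" (len 2), cursors c1@0 c2@1 c3@1, authorship ..
After op 4 (insert('j')): buffer="jbjjr" (len 5), cursors c1@1 c2@4 c3@4, authorship 1.23.
After op 5 (insert('h')): buffer="jhbjjhhr" (len 8), cursors c1@2 c2@7 c3@7, authorship 11.2323.
After op 6 (move_left): buffer="jhbjjhhr" (len 8), cursors c1@1 c2@6 c3@6, authorship 11.2323.

Answer: jhbjjhhr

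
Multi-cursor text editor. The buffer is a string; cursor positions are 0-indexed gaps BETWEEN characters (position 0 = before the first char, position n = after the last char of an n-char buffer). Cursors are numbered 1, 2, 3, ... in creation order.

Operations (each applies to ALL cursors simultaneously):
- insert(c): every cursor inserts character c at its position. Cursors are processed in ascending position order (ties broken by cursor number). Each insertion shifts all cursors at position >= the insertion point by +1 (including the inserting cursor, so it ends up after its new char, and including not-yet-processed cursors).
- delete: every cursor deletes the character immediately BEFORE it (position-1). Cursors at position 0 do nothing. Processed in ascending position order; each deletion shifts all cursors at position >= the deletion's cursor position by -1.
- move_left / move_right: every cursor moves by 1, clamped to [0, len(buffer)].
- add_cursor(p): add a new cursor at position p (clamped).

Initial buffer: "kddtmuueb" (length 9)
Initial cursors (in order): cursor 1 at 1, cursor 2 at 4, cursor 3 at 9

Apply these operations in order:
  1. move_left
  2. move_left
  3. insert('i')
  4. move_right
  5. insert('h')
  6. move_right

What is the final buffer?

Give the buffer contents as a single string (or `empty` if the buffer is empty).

Answer: ikhdidhtmuuiehb

Derivation:
After op 1 (move_left): buffer="kddtmuueb" (len 9), cursors c1@0 c2@3 c3@8, authorship .........
After op 2 (move_left): buffer="kddtmuueb" (len 9), cursors c1@0 c2@2 c3@7, authorship .........
After op 3 (insert('i')): buffer="ikdidtmuuieb" (len 12), cursors c1@1 c2@4 c3@10, authorship 1..2.....3..
After op 4 (move_right): buffer="ikdidtmuuieb" (len 12), cursors c1@2 c2@5 c3@11, authorship 1..2.....3..
After op 5 (insert('h')): buffer="ikhdidhtmuuiehb" (len 15), cursors c1@3 c2@7 c3@14, authorship 1.1.2.2....3.3.
After op 6 (move_right): buffer="ikhdidhtmuuiehb" (len 15), cursors c1@4 c2@8 c3@15, authorship 1.1.2.2....3.3.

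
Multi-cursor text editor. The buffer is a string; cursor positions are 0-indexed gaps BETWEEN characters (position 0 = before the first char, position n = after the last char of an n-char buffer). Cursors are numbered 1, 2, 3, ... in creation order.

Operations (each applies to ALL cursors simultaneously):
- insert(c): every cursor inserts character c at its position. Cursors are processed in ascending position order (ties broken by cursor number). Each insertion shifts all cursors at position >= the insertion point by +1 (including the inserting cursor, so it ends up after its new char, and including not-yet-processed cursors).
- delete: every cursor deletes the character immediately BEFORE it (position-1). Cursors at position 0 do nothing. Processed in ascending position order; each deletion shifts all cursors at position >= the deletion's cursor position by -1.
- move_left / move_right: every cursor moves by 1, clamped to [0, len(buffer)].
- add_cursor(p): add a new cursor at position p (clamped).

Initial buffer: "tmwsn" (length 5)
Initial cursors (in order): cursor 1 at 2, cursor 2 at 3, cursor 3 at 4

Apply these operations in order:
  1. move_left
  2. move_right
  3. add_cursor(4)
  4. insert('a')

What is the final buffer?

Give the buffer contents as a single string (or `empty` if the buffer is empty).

After op 1 (move_left): buffer="tmwsn" (len 5), cursors c1@1 c2@2 c3@3, authorship .....
After op 2 (move_right): buffer="tmwsn" (len 5), cursors c1@2 c2@3 c3@4, authorship .....
After op 3 (add_cursor(4)): buffer="tmwsn" (len 5), cursors c1@2 c2@3 c3@4 c4@4, authorship .....
After op 4 (insert('a')): buffer="tmawasaan" (len 9), cursors c1@3 c2@5 c3@8 c4@8, authorship ..1.2.34.

Answer: tmawasaan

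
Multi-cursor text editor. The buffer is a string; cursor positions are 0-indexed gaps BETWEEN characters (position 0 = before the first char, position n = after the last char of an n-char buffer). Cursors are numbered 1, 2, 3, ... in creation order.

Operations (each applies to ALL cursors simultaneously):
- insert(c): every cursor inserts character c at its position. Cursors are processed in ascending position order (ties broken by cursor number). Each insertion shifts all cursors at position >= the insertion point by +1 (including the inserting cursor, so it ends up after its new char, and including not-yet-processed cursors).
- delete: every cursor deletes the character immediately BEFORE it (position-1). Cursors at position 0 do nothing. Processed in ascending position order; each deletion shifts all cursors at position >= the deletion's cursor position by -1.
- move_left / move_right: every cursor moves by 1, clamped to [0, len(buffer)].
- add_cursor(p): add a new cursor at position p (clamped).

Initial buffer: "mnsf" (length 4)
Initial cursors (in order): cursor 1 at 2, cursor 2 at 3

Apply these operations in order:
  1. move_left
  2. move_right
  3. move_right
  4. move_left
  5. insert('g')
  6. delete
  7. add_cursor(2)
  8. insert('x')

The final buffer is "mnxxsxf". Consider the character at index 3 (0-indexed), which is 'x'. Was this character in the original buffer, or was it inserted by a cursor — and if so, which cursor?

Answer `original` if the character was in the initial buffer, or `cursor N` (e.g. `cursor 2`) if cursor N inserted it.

After op 1 (move_left): buffer="mnsf" (len 4), cursors c1@1 c2@2, authorship ....
After op 2 (move_right): buffer="mnsf" (len 4), cursors c1@2 c2@3, authorship ....
After op 3 (move_right): buffer="mnsf" (len 4), cursors c1@3 c2@4, authorship ....
After op 4 (move_left): buffer="mnsf" (len 4), cursors c1@2 c2@3, authorship ....
After op 5 (insert('g')): buffer="mngsgf" (len 6), cursors c1@3 c2@5, authorship ..1.2.
After op 6 (delete): buffer="mnsf" (len 4), cursors c1@2 c2@3, authorship ....
After op 7 (add_cursor(2)): buffer="mnsf" (len 4), cursors c1@2 c3@2 c2@3, authorship ....
After op 8 (insert('x')): buffer="mnxxsxf" (len 7), cursors c1@4 c3@4 c2@6, authorship ..13.2.
Authorship (.=original, N=cursor N): . . 1 3 . 2 .
Index 3: author = 3

Answer: cursor 3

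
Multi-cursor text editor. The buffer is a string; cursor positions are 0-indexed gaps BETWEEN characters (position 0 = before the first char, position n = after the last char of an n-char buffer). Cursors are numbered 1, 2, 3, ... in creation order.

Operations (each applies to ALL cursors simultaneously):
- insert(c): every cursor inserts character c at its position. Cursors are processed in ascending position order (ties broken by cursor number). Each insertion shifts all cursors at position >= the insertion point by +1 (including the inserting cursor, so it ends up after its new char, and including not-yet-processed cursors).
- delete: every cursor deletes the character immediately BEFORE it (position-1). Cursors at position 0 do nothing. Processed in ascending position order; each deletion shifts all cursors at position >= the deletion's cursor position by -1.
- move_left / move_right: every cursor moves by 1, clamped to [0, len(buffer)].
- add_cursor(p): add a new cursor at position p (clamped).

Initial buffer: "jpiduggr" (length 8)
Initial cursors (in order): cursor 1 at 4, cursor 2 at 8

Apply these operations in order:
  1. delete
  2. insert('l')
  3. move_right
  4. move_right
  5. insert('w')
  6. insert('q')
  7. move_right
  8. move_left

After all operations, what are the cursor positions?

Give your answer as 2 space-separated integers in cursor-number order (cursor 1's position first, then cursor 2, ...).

Answer: 8 11

Derivation:
After op 1 (delete): buffer="jpiugg" (len 6), cursors c1@3 c2@6, authorship ......
After op 2 (insert('l')): buffer="jpiluggl" (len 8), cursors c1@4 c2@8, authorship ...1...2
After op 3 (move_right): buffer="jpiluggl" (len 8), cursors c1@5 c2@8, authorship ...1...2
After op 4 (move_right): buffer="jpiluggl" (len 8), cursors c1@6 c2@8, authorship ...1...2
After op 5 (insert('w')): buffer="jpilugwglw" (len 10), cursors c1@7 c2@10, authorship ...1..1.22
After op 6 (insert('q')): buffer="jpilugwqglwq" (len 12), cursors c1@8 c2@12, authorship ...1..11.222
After op 7 (move_right): buffer="jpilugwqglwq" (len 12), cursors c1@9 c2@12, authorship ...1..11.222
After op 8 (move_left): buffer="jpilugwqglwq" (len 12), cursors c1@8 c2@11, authorship ...1..11.222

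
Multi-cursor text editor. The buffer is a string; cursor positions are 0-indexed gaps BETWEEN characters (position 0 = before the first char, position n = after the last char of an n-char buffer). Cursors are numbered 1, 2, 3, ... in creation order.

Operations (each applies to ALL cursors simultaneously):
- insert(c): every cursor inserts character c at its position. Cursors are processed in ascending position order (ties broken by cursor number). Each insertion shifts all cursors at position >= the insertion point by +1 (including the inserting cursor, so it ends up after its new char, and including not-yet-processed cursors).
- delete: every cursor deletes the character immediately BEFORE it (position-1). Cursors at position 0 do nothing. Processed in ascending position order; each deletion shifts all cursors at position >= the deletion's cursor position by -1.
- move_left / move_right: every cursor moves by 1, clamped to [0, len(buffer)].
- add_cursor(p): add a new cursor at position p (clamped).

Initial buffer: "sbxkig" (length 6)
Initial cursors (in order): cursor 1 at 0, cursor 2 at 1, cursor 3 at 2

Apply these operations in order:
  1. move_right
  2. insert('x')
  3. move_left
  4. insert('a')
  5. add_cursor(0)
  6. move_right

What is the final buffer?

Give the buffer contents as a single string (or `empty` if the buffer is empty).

After op 1 (move_right): buffer="sbxkig" (len 6), cursors c1@1 c2@2 c3@3, authorship ......
After op 2 (insert('x')): buffer="sxbxxxkig" (len 9), cursors c1@2 c2@4 c3@6, authorship .1.2.3...
After op 3 (move_left): buffer="sxbxxxkig" (len 9), cursors c1@1 c2@3 c3@5, authorship .1.2.3...
After op 4 (insert('a')): buffer="saxbaxxaxkig" (len 12), cursors c1@2 c2@5 c3@8, authorship .11.22.33...
After op 5 (add_cursor(0)): buffer="saxbaxxaxkig" (len 12), cursors c4@0 c1@2 c2@5 c3@8, authorship .11.22.33...
After op 6 (move_right): buffer="saxbaxxaxkig" (len 12), cursors c4@1 c1@3 c2@6 c3@9, authorship .11.22.33...

Answer: saxbaxxaxkig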